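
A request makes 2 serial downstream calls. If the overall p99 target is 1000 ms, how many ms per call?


Formula: per_stage = total_budget / stages
per_stage = 1000 / 2
per_stage = 500.0 ms

500.0 ms


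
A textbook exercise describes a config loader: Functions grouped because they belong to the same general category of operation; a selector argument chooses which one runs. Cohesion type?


Reasoning: Grouped by category of activity, not by data or sequence
Type: Logical cohesion

Logical cohesion


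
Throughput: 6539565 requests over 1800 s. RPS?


Formula: throughput = requests / seconds
throughput = 6539565 / 1800
throughput = 3633.09 requests/second

3633.09 requests/second


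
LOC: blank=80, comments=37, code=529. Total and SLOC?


Total LOC = blank + comment + code
Total LOC = 80 + 37 + 529 = 646
SLOC (source only) = code = 529

Total LOC: 646, SLOC: 529


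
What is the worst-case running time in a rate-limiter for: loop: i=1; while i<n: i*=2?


Reasoning: i doubles each step so iterations are log2(n)
Complexity: O(log n)

O(log n)


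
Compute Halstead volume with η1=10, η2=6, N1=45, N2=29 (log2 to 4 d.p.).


Formula: V = N * log2(η), where N = N1 + N2 and η = η1 + η2
η = 10 + 6 = 16
N = 45 + 29 = 74
log2(16) ≈ 4.0000
V = 74 * 4.0000 = 296.00

296.00


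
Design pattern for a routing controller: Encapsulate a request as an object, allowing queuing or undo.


This matches the Command pattern

Command


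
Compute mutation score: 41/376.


Mutation score = killed / total * 100
Mutation score = 41 / 376 * 100
Mutation score = 10.9%

10.9%


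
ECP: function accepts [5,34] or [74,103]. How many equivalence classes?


Valid ranges: [5,34] and [74,103]
Class 1: x < 5 — invalid
Class 2: 5 ≤ x ≤ 34 — valid
Class 3: 34 < x < 74 — invalid (gap between ranges)
Class 4: 74 ≤ x ≤ 103 — valid
Class 5: x > 103 — invalid
Total equivalence classes: 5

5 equivalence classes


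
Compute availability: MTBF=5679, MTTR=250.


Availability = MTBF / (MTBF + MTTR)
Availability = 5679 / (5679 + 250)
Availability = 5679 / 5929
Availability = 95.7834%

95.7834%


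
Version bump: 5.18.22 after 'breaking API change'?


Current: 5.18.22
Change category: 'breaking API change' → major bump
SemVer rule: major bump → increment MAJOR, reset MINOR and PATCH to 0
New: 6.0.0

6.0.0


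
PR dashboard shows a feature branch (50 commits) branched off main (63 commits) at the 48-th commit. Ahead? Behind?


Common ancestor: commit #48
feature commits after divergence: 50 - 48 = 2
main commits after divergence: 63 - 48 = 15
feature is 2 commits ahead of main
main is 15 commits ahead of feature

feature ahead: 2, main ahead: 15


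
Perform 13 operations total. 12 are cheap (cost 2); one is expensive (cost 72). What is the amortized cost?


Formula: Amortized cost = Total cost / Operations
Total cost = (12 * 2) + (1 * 72)
Total cost = 24 + 72 = 96
Amortized = 96 / 13 = 7.3846

7.3846


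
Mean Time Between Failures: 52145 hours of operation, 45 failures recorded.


Formula: MTBF = Total operating time / Number of failures
MTBF = 52145 / 45
MTBF = 1158.78 hours

1158.78 hours


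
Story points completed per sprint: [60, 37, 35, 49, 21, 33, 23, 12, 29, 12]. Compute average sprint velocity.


Formula: Avg velocity = Total points / Number of sprints
Points: [60, 37, 35, 49, 21, 33, 23, 12, 29, 12]
Sum = 60 + 37 + 35 + 49 + 21 + 33 + 23 + 12 + 29 + 12 = 311
Avg velocity = 311 / 10 = 31.1 points/sprint

31.1 points/sprint


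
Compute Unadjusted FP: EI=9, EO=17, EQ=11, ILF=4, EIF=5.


UFP = EI*4 + EO*5 + EQ*4 + ILF*10 + EIF*7
UFP = 9*4 + 17*5 + 11*4 + 4*10 + 5*7
UFP = 36 + 85 + 44 + 40 + 35
UFP = 240

240


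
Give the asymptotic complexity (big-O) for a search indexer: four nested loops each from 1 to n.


Reasoning: four levels of nesting
Complexity: O(n^4)

O(n^4)


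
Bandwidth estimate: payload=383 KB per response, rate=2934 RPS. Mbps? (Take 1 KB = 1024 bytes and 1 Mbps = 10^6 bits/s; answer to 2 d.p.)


Formula: Mbps = payload_bytes * RPS * 8 / 1e6
Payload per request = 383 KB = 383 * 1024 = 392192 bytes
Total bytes/sec = 392192 * 2934 = 1150691328
Total bits/sec = 1150691328 * 8 = 9205530624
Mbps = 9205530624 / 1e6 = 9205.53

9205.53 Mbps


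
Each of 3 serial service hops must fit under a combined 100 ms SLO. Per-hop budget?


Formula: per_stage = total_budget / stages
per_stage = 100 / 3
per_stage = 33.33 ms

33.33 ms


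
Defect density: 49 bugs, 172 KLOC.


Defect density = defects / KLOC
Defect density = 49 / 172
Defect density = 0.285 defects/KLOC

0.285 defects/KLOC


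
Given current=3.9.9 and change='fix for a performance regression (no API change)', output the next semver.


Current: 3.9.9
Change category: 'fix for a performance regression (no API change)' → patch bump
SemVer rule: patch bump → increment PATCH (MAJOR and MINOR unchanged)
New: 3.9.10

3.9.10


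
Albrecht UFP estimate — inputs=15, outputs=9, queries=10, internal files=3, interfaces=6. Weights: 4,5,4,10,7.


UFP = EI*4 + EO*5 + EQ*4 + ILF*10 + EIF*7
UFP = 15*4 + 9*5 + 10*4 + 3*10 + 6*7
UFP = 60 + 45 + 40 + 30 + 42
UFP = 217

217


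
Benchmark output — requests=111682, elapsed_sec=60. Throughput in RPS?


Formula: throughput = requests / seconds
throughput = 111682 / 60
throughput = 1861.37 requests/second

1861.37 requests/second


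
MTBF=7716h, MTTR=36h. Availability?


Availability = MTBF / (MTBF + MTTR)
Availability = 7716 / (7716 + 36)
Availability = 7716 / 7752
Availability = 99.5356%

99.5356%


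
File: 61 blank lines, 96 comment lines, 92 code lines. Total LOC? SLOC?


Total LOC = blank + comment + code
Total LOC = 61 + 96 + 92 = 249
SLOC (source only) = code = 92

Total LOC: 249, SLOC: 92


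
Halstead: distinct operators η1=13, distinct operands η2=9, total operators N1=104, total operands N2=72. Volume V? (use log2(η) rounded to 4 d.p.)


Formula: V = N * log2(η), where N = N1 + N2 and η = η1 + η2
η = 13 + 9 = 22
N = 104 + 72 = 176
log2(22) ≈ 4.4594
V = 176 * 4.4594 = 784.85

784.85


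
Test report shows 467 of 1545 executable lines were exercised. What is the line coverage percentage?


Coverage = covered / total * 100
Coverage = 467 / 1545 * 100
Coverage = 30.23%

30.23%


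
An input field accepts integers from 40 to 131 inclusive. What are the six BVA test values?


Range: [40, 131]
Boundaries: just below min, min, min+1, max-1, max, just above max
Values: [39, 40, 41, 130, 131, 132]

[39, 40, 41, 130, 131, 132]


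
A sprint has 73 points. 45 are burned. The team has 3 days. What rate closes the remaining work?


Formula: Required rate = Remaining points / Days left
Remaining = 73 - 45 = 28 points
Required rate = 28 / 3 = 9.33 points/day

9.33 points/day


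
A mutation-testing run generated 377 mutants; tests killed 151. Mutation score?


Mutation score = killed / total * 100
Mutation score = 151 / 377 * 100
Mutation score = 40.05%

40.05%


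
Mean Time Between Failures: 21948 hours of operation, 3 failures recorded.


Formula: MTBF = Total operating time / Number of failures
MTBF = 21948 / 3
MTBF = 7316.0 hours

7316.0 hours


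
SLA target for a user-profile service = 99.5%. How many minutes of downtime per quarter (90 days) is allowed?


Formula: allowed downtime = period * (100 - SLA) / 100
Period (quarter (90 days)) = 129600 minutes
Unavailability fraction = (100 - 99.5) / 100
Allowed downtime = 129600 * (100 - 99.5) / 100
Allowed downtime = 648.0 minutes

648.0 minutes


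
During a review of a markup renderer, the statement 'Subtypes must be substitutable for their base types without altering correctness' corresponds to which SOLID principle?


This describes the Liskov Substitution Principle (LSP)

Liskov Substitution Principle (LSP)


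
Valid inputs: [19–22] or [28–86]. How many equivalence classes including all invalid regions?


Valid ranges: [19,22] and [28,86]
Class 1: x < 19 — invalid
Class 2: 19 ≤ x ≤ 22 — valid
Class 3: 22 < x < 28 — invalid (gap between ranges)
Class 4: 28 ≤ x ≤ 86 — valid
Class 5: x > 86 — invalid
Total equivalence classes: 5

5 equivalence classes


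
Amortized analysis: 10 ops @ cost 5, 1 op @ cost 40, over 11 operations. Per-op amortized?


Formula: Amortized cost = Total cost / Operations
Total cost = (10 * 5) + (1 * 40)
Total cost = 50 + 40 = 90
Amortized = 90 / 11 = 8.1818

8.1818


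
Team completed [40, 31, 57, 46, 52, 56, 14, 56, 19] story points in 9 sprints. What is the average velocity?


Formula: Avg velocity = Total points / Number of sprints
Points: [40, 31, 57, 46, 52, 56, 14, 56, 19]
Sum = 40 + 31 + 57 + 46 + 52 + 56 + 14 + 56 + 19 = 371
Avg velocity = 371 / 9 = 41.22 points/sprint

41.22 points/sprint


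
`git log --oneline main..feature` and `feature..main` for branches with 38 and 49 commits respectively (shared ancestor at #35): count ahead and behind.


Common ancestor: commit #35
feature commits after divergence: 38 - 35 = 3
main commits after divergence: 49 - 35 = 14
feature is 3 commits ahead of main
main is 14 commits ahead of feature

feature ahead: 3, main ahead: 14


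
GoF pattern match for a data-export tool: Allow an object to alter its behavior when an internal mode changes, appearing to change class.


This matches the State pattern

State


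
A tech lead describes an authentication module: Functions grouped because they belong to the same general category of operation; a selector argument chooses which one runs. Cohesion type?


Reasoning: Grouped by category of activity, not by data or sequence
Type: Logical cohesion

Logical cohesion


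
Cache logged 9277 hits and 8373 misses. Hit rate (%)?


Formula: hit rate = hits / (hits + misses) * 100
hit rate = 9277 / (9277 + 8373) * 100
hit rate = 9277 / 17650 * 100
hit rate = 52.56%

52.56%


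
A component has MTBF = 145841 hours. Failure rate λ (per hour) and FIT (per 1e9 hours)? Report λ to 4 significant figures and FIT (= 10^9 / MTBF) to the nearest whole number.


Formula: λ = 1 / MTBF; FIT = λ × 1e9 = 1e9 / MTBF
λ = 1 / 145841 ≈ 6.857e-06 failures/hour
FIT = 1e9 / 145841 ≈ 6857 failures per 1e9 hours (nearest whole number)

λ = 6.857e-06 /h, FIT = 6857


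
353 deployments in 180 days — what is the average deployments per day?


Formula: deployments per day = releases / days
= 353 / 180
= 1.961 deploys/day
(equivalently, 13.73 deploys/week)

1.961 deploys/day


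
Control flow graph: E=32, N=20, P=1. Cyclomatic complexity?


Formula: V(G) = E - N + 2P
V(G) = 32 - 20 + 2*1
V(G) = 12 + 2
V(G) = 14

14


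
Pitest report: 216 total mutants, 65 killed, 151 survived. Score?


Mutation score = killed / total * 100
Mutation score = 65 / 216 * 100
Mutation score = 30.09%

30.09%


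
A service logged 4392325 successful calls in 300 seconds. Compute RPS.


Formula: throughput = requests / seconds
throughput = 4392325 / 300
throughput = 14641.08 requests/second

14641.08 requests/second


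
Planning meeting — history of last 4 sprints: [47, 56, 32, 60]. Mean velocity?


Formula: Avg velocity = Total points / Number of sprints
Points: [47, 56, 32, 60]
Sum = 47 + 56 + 32 + 60 = 195
Avg velocity = 195 / 4 = 48.75 points/sprint

48.75 points/sprint


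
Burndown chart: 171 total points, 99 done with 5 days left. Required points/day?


Formula: Required rate = Remaining points / Days left
Remaining = 171 - 99 = 72 points
Required rate = 72 / 5 = 14.4 points/day

14.4 points/day


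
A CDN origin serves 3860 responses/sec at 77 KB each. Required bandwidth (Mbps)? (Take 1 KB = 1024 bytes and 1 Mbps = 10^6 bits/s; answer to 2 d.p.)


Formula: Mbps = payload_bytes * RPS * 8 / 1e6
Payload per request = 77 KB = 77 * 1024 = 78848 bytes
Total bytes/sec = 78848 * 3860 = 304353280
Total bits/sec = 304353280 * 8 = 2434826240
Mbps = 2434826240 / 1e6 = 2434.83

2434.83 Mbps


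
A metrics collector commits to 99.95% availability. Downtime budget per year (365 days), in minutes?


Formula: allowed downtime = period * (100 - SLA) / 100
Period (year (365 days)) = 525600 minutes
Unavailability fraction = (100 - 99.95) / 100
Allowed downtime = 525600 * (100 - 99.95) / 100
Allowed downtime = 262.8 minutes

262.8 minutes


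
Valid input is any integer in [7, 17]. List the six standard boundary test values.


Range: [7, 17]
Boundaries: just below min, min, min+1, max-1, max, just above max
Values: [6, 7, 8, 16, 17, 18]

[6, 7, 8, 16, 17, 18]


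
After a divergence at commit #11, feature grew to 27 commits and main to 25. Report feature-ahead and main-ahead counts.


Common ancestor: commit #11
feature commits after divergence: 27 - 11 = 16
main commits after divergence: 25 - 11 = 14
feature is 16 commits ahead of main
main is 14 commits ahead of feature

feature ahead: 16, main ahead: 14


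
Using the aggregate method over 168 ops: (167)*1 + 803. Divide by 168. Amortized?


Formula: Amortized cost = Total cost / Operations
Total cost = (167 * 1) + (1 * 803)
Total cost = 167 + 803 = 970
Amortized = 970 / 168 = 5.7738

5.7738


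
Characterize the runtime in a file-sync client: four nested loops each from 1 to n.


Reasoning: four levels of nesting
Complexity: O(n^4)

O(n^4)


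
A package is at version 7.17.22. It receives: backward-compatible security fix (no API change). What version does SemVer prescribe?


Current: 7.17.22
Change category: 'backward-compatible security fix (no API change)' → patch bump
SemVer rule: patch bump → increment PATCH (MAJOR and MINOR unchanged)
New: 7.17.23

7.17.23


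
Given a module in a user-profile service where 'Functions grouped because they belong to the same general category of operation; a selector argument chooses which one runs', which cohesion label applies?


Reasoning: Grouped by category of activity, not by data or sequence
Type: Logical cohesion

Logical cohesion


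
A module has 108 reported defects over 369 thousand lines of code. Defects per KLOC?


Defect density = defects / KLOC
Defect density = 108 / 369
Defect density = 0.293 defects/KLOC

0.293 defects/KLOC


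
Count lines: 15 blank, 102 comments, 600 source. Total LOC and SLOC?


Total LOC = blank + comment + code
Total LOC = 15 + 102 + 600 = 717
SLOC (source only) = code = 600

Total LOC: 717, SLOC: 600


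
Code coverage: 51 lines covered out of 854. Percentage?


Coverage = covered / total * 100
Coverage = 51 / 854 * 100
Coverage = 5.97%

5.97%


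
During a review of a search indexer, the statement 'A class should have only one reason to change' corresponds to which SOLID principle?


This describes the Single Responsibility Principle (SRP)

Single Responsibility Principle (SRP)


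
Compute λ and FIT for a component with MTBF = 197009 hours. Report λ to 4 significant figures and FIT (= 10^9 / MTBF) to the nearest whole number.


Formula: λ = 1 / MTBF; FIT = λ × 1e9 = 1e9 / MTBF
λ = 1 / 197009 ≈ 5.076e-06 failures/hour
FIT = 1e9 / 197009 ≈ 5076 failures per 1e9 hours (nearest whole number)

λ = 5.076e-06 /h, FIT = 5076


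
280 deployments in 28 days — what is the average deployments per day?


Formula: deployments per day = releases / days
= 280 / 28
= 10.0 deploys/day
(equivalently, 70.0 deploys/week)

10.0 deploys/day


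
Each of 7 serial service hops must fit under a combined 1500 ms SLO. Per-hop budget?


Formula: per_stage = total_budget / stages
per_stage = 1500 / 7
per_stage = 214.29 ms

214.29 ms


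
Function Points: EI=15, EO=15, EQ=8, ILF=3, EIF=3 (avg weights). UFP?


UFP = EI*4 + EO*5 + EQ*4 + ILF*10 + EIF*7
UFP = 15*4 + 15*5 + 8*4 + 3*10 + 3*7
UFP = 60 + 75 + 32 + 30 + 21
UFP = 218

218


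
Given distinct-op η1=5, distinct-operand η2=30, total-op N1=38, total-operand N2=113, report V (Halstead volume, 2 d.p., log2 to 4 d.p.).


Formula: V = N * log2(η), where N = N1 + N2 and η = η1 + η2
η = 5 + 30 = 35
N = 38 + 113 = 151
log2(35) ≈ 5.1293
V = 151 * 5.1293 = 774.52

774.52


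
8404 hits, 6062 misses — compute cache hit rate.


Formula: hit rate = hits / (hits + misses) * 100
hit rate = 8404 / (8404 + 6062) * 100
hit rate = 8404 / 14466 * 100
hit rate = 58.09%

58.09%


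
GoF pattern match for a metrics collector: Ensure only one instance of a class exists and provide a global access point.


This matches the Singleton pattern

Singleton


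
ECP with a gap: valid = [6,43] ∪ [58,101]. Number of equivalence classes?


Valid ranges: [6,43] and [58,101]
Class 1: x < 6 — invalid
Class 2: 6 ≤ x ≤ 43 — valid
Class 3: 43 < x < 58 — invalid (gap between ranges)
Class 4: 58 ≤ x ≤ 101 — valid
Class 5: x > 101 — invalid
Total equivalence classes: 5

5 equivalence classes


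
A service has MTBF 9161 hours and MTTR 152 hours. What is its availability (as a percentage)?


Availability = MTBF / (MTBF + MTTR)
Availability = 9161 / (9161 + 152)
Availability = 9161 / 9313
Availability = 98.3679%

98.3679%


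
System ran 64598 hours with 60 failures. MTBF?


Formula: MTBF = Total operating time / Number of failures
MTBF = 64598 / 60
MTBF = 1076.63 hours

1076.63 hours


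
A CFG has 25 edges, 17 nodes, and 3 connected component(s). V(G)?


Formula: V(G) = E - N + 2P
V(G) = 25 - 17 + 2*3
V(G) = 8 + 6
V(G) = 14

14


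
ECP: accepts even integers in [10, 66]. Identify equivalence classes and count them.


Constraint: even integers in [10, 66]
Class 1: x < 10 — out-of-range invalid
Class 2: x in [10,66] but odd — wrong type invalid
Class 3: x in [10,66] and even — valid
Class 4: x > 66 — out-of-range invalid
Total equivalence classes: 4

4 equivalence classes


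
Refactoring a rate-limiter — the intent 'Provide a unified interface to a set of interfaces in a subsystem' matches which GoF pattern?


This matches the Facade pattern

Facade


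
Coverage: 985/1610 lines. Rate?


Coverage = covered / total * 100
Coverage = 985 / 1610 * 100
Coverage = 61.18%

61.18%


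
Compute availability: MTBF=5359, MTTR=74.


Availability = MTBF / (MTBF + MTTR)
Availability = 5359 / (5359 + 74)
Availability = 5359 / 5433
Availability = 98.638%

98.638%


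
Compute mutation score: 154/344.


Mutation score = killed / total * 100
Mutation score = 154 / 344 * 100
Mutation score = 44.77%

44.77%


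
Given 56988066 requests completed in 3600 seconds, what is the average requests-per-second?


Formula: throughput = requests / seconds
throughput = 56988066 / 3600
throughput = 15830.02 requests/second

15830.02 requests/second


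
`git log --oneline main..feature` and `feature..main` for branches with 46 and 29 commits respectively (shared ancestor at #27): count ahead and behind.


Common ancestor: commit #27
feature commits after divergence: 46 - 27 = 19
main commits after divergence: 29 - 27 = 2
feature is 19 commits ahead of main
main is 2 commits ahead of feature

feature ahead: 19, main ahead: 2


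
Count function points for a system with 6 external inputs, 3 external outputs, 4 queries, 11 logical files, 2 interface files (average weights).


UFP = EI*4 + EO*5 + EQ*4 + ILF*10 + EIF*7
UFP = 6*4 + 3*5 + 4*4 + 11*10 + 2*7
UFP = 24 + 15 + 16 + 110 + 14
UFP = 179

179


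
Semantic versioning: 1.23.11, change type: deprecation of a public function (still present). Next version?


Current: 1.23.11
Change category: 'deprecation of a public function (still present)' → minor bump
SemVer rule: minor bump → increment MINOR, reset PATCH to 0 (MAJOR unchanged)
New: 1.24.0

1.24.0


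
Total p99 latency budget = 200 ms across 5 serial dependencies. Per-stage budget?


Formula: per_stage = total_budget / stages
per_stage = 200 / 5
per_stage = 40.0 ms

40.0 ms


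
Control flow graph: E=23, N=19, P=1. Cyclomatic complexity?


Formula: V(G) = E - N + 2P
V(G) = 23 - 19 + 2*1
V(G) = 4 + 2
V(G) = 6

6


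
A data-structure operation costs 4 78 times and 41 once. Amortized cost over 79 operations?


Formula: Amortized cost = Total cost / Operations
Total cost = (78 * 4) + (1 * 41)
Total cost = 312 + 41 = 353
Amortized = 353 / 79 = 4.4684

4.4684


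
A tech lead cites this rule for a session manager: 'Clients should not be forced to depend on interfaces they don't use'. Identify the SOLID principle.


This describes the Interface Segregation Principle (ISP)

Interface Segregation Principle (ISP)


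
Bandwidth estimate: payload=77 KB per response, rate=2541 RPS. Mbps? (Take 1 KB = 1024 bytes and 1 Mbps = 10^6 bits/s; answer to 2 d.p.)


Formula: Mbps = payload_bytes * RPS * 8 / 1e6
Payload per request = 77 KB = 77 * 1024 = 78848 bytes
Total bytes/sec = 78848 * 2541 = 200352768
Total bits/sec = 200352768 * 8 = 1602822144
Mbps = 1602822144 / 1e6 = 1602.82

1602.82 Mbps


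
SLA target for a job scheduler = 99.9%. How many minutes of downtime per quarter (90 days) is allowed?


Formula: allowed downtime = period * (100 - SLA) / 100
Period (quarter (90 days)) = 129600 minutes
Unavailability fraction = (100 - 99.9) / 100
Allowed downtime = 129600 * (100 - 99.9) / 100
Allowed downtime = 129.6 minutes

129.6 minutes


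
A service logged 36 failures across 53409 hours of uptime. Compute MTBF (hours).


Formula: MTBF = Total operating time / Number of failures
MTBF = 53409 / 36
MTBF = 1483.58 hours

1483.58 hours


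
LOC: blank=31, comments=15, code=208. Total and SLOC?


Total LOC = blank + comment + code
Total LOC = 31 + 15 + 208 = 254
SLOC (source only) = code = 208

Total LOC: 254, SLOC: 208


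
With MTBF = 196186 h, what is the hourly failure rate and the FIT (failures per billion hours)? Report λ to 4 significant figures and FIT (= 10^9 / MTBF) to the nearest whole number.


Formula: λ = 1 / MTBF; FIT = λ × 1e9 = 1e9 / MTBF
λ = 1 / 196186 ≈ 5.097e-06 failures/hour
FIT = 1e9 / 196186 ≈ 5097 failures per 1e9 hours (nearest whole number)

λ = 5.097e-06 /h, FIT = 5097


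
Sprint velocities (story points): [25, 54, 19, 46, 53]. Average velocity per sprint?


Formula: Avg velocity = Total points / Number of sprints
Points: [25, 54, 19, 46, 53]
Sum = 25 + 54 + 19 + 46 + 53 = 197
Avg velocity = 197 / 5 = 39.4 points/sprint

39.4 points/sprint


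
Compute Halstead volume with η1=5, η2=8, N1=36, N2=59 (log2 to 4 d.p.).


Formula: V = N * log2(η), where N = N1 + N2 and η = η1 + η2
η = 5 + 8 = 13
N = 36 + 59 = 95
log2(13) ≈ 3.7004
V = 95 * 3.7004 = 351.54

351.54


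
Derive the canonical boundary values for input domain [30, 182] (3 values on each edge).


Range: [30, 182]
Boundaries: just below min, min, min+1, max-1, max, just above max
Values: [29, 30, 31, 181, 182, 183]

[29, 30, 31, 181, 182, 183]


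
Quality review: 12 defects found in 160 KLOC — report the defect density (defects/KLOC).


Defect density = defects / KLOC
Defect density = 12 / 160
Defect density = 0.075 defects/KLOC

0.075 defects/KLOC


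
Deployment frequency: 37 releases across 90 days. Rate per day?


Formula: deployments per day = releases / days
= 37 / 90
= 0.411 deploys/day
(equivalently, 2.88 deploys/week)

0.411 deploys/day


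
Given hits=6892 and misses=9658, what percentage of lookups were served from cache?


Formula: hit rate = hits / (hits + misses) * 100
hit rate = 6892 / (6892 + 9658) * 100
hit rate = 6892 / 16550 * 100
hit rate = 41.64%

41.64%


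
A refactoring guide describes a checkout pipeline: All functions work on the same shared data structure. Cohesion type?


Reasoning: Functions share data
Type: Communicational cohesion

Communicational cohesion


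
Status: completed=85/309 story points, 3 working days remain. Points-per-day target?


Formula: Required rate = Remaining points / Days left
Remaining = 309 - 85 = 224 points
Required rate = 224 / 3 = 74.67 points/day

74.67 points/day


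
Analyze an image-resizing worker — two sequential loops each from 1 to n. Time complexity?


Reasoning: sequential dominates: O(n) + O(n) = O(n)
Complexity: O(n)

O(n)


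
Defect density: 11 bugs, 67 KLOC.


Defect density = defects / KLOC
Defect density = 11 / 67
Defect density = 0.164 defects/KLOC

0.164 defects/KLOC


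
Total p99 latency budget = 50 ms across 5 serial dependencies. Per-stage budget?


Formula: per_stage = total_budget / stages
per_stage = 50 / 5
per_stage = 10.0 ms

10.0 ms


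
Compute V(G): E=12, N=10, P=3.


Formula: V(G) = E - N + 2P
V(G) = 12 - 10 + 2*3
V(G) = 2 + 6
V(G) = 8

8


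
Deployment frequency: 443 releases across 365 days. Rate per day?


Formula: deployments per day = releases / days
= 443 / 365
= 1.214 deploys/day
(equivalently, 8.5 deploys/week)

1.214 deploys/day


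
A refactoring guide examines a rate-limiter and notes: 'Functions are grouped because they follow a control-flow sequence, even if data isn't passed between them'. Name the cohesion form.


Reasoning: Grouped by order of execution within a routine, not by data flow
Type: Procedural cohesion

Procedural cohesion


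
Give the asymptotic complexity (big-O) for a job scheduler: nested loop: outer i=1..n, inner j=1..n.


Reasoning: n iterations times n iterations
Complexity: O(n^2)

O(n^2)


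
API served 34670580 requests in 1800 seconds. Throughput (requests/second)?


Formula: throughput = requests / seconds
throughput = 34670580 / 1800
throughput = 19261.43 requests/second

19261.43 requests/second


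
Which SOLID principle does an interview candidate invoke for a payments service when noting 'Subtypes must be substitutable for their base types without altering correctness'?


This describes the Liskov Substitution Principle (LSP)

Liskov Substitution Principle (LSP)


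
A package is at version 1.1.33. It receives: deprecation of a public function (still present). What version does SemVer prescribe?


Current: 1.1.33
Change category: 'deprecation of a public function (still present)' → minor bump
SemVer rule: minor bump → increment MINOR, reset PATCH to 0 (MAJOR unchanged)
New: 1.2.0

1.2.0


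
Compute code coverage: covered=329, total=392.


Coverage = covered / total * 100
Coverage = 329 / 392 * 100
Coverage = 83.93%

83.93%


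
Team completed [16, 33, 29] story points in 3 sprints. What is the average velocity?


Formula: Avg velocity = Total points / Number of sprints
Points: [16, 33, 29]
Sum = 16 + 33 + 29 = 78
Avg velocity = 78 / 3 = 26.0 points/sprint

26.0 points/sprint


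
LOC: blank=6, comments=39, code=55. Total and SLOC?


Total LOC = blank + comment + code
Total LOC = 6 + 39 + 55 = 100
SLOC (source only) = code = 55

Total LOC: 100, SLOC: 55


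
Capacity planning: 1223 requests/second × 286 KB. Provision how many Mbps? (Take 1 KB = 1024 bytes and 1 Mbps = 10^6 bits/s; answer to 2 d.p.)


Formula: Mbps = payload_bytes * RPS * 8 / 1e6
Payload per request = 286 KB = 286 * 1024 = 292864 bytes
Total bytes/sec = 292864 * 1223 = 358172672
Total bits/sec = 358172672 * 8 = 2865381376
Mbps = 2865381376 / 1e6 = 2865.38

2865.38 Mbps


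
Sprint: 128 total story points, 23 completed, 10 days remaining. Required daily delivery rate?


Formula: Required rate = Remaining points / Days left
Remaining = 128 - 23 = 105 points
Required rate = 105 / 10 = 10.5 points/day

10.5 points/day


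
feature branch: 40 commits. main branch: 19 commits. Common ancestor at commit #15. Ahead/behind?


Common ancestor: commit #15
feature commits after divergence: 40 - 15 = 25
main commits after divergence: 19 - 15 = 4
feature is 25 commits ahead of main
main is 4 commits ahead of feature

feature ahead: 25, main ahead: 4


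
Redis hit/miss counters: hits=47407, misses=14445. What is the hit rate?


Formula: hit rate = hits / (hits + misses) * 100
hit rate = 47407 / (47407 + 14445) * 100
hit rate = 47407 / 61852 * 100
hit rate = 76.65%

76.65%


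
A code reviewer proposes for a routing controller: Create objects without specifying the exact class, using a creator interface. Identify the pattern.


This matches the Factory Method pattern

Factory Method


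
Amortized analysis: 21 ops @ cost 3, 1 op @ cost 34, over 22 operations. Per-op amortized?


Formula: Amortized cost = Total cost / Operations
Total cost = (21 * 3) + (1 * 34)
Total cost = 63 + 34 = 97
Amortized = 97 / 22 = 4.4091

4.4091


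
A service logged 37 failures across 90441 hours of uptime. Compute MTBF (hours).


Formula: MTBF = Total operating time / Number of failures
MTBF = 90441 / 37
MTBF = 2444.35 hours

2444.35 hours


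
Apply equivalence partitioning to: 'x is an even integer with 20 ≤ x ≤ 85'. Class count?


Constraint: even integers in [20, 85]
Class 1: x < 20 — out-of-range invalid
Class 2: x in [20,85] but odd — wrong type invalid
Class 3: x in [20,85] and even — valid
Class 4: x > 85 — out-of-range invalid
Total equivalence classes: 4

4 equivalence classes


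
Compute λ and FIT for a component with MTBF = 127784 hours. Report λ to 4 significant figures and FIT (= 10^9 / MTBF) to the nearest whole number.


Formula: λ = 1 / MTBF; FIT = λ × 1e9 = 1e9 / MTBF
λ = 1 / 127784 ≈ 7.826e-06 failures/hour
FIT = 1e9 / 127784 ≈ 7826 failures per 1e9 hours (nearest whole number)

λ = 7.826e-06 /h, FIT = 7826


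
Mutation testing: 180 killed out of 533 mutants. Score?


Mutation score = killed / total * 100
Mutation score = 180 / 533 * 100
Mutation score = 33.77%

33.77%


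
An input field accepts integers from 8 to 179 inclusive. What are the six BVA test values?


Range: [8, 179]
Boundaries: just below min, min, min+1, max-1, max, just above max
Values: [7, 8, 9, 178, 179, 180]

[7, 8, 9, 178, 179, 180]


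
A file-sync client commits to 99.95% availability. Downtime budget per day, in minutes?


Formula: allowed downtime = period * (100 - SLA) / 100
Period (day) = 1440 minutes
Unavailability fraction = (100 - 99.95) / 100
Allowed downtime = 1440 * (100 - 99.95) / 100
Allowed downtime = 0.72 minutes

0.72 minutes


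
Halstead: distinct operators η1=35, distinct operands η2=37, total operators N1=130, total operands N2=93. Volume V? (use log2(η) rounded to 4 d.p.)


Formula: V = N * log2(η), where N = N1 + N2 and η = η1 + η2
η = 35 + 37 = 72
N = 130 + 93 = 223
log2(72) ≈ 6.1699
V = 223 * 6.1699 = 1375.89

1375.89


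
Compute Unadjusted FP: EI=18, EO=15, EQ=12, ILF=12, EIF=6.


UFP = EI*4 + EO*5 + EQ*4 + ILF*10 + EIF*7
UFP = 18*4 + 15*5 + 12*4 + 12*10 + 6*7
UFP = 72 + 75 + 48 + 120 + 42
UFP = 357

357


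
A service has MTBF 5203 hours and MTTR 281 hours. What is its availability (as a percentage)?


Availability = MTBF / (MTBF + MTTR)
Availability = 5203 / (5203 + 281)
Availability = 5203 / 5484
Availability = 94.876%

94.876%


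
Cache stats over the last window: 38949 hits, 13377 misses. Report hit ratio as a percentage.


Formula: hit rate = hits / (hits + misses) * 100
hit rate = 38949 / (38949 + 13377) * 100
hit rate = 38949 / 52326 * 100
hit rate = 74.44%

74.44%


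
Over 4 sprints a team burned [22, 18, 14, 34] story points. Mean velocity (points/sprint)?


Formula: Avg velocity = Total points / Number of sprints
Points: [22, 18, 14, 34]
Sum = 22 + 18 + 14 + 34 = 88
Avg velocity = 88 / 4 = 22.0 points/sprint

22.0 points/sprint


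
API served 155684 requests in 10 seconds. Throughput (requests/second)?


Formula: throughput = requests / seconds
throughput = 155684 / 10
throughput = 15568.4 requests/second

15568.4 requests/second


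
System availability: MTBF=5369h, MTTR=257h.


Availability = MTBF / (MTBF + MTTR)
Availability = 5369 / (5369 + 257)
Availability = 5369 / 5626
Availability = 95.4319%

95.4319%


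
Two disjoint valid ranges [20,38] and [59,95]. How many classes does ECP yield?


Valid ranges: [20,38] and [59,95]
Class 1: x < 20 — invalid
Class 2: 20 ≤ x ≤ 38 — valid
Class 3: 38 < x < 59 — invalid (gap between ranges)
Class 4: 59 ≤ x ≤ 95 — valid
Class 5: x > 95 — invalid
Total equivalence classes: 5

5 equivalence classes


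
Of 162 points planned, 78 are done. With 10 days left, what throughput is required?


Formula: Required rate = Remaining points / Days left
Remaining = 162 - 78 = 84 points
Required rate = 84 / 10 = 8.4 points/day

8.4 points/day


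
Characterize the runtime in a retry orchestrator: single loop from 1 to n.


Reasoning: one pass through n items
Complexity: O(n)

O(n)


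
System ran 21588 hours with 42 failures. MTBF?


Formula: MTBF = Total operating time / Number of failures
MTBF = 21588 / 42
MTBF = 514.0 hours

514.0 hours


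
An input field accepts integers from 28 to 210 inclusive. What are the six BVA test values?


Range: [28, 210]
Boundaries: just below min, min, min+1, max-1, max, just above max
Values: [27, 28, 29, 209, 210, 211]

[27, 28, 29, 209, 210, 211]


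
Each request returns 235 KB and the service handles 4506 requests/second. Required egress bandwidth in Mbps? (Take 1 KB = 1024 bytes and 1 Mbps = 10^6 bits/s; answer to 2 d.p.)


Formula: Mbps = payload_bytes * RPS * 8 / 1e6
Payload per request = 235 KB = 235 * 1024 = 240640 bytes
Total bytes/sec = 240640 * 4506 = 1084323840
Total bits/sec = 1084323840 * 8 = 8674590720
Mbps = 8674590720 / 1e6 = 8674.59

8674.59 Mbps


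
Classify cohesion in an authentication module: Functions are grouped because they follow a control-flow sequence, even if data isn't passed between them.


Reasoning: Grouped by order of execution within a routine, not by data flow
Type: Procedural cohesion

Procedural cohesion


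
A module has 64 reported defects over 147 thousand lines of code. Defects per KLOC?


Defect density = defects / KLOC
Defect density = 64 / 147
Defect density = 0.435 defects/KLOC

0.435 defects/KLOC


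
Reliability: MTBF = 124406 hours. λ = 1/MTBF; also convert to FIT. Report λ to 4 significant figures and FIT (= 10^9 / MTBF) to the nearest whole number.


Formula: λ = 1 / MTBF; FIT = λ × 1e9 = 1e9 / MTBF
λ = 1 / 124406 ≈ 8.038e-06 failures/hour
FIT = 1e9 / 124406 ≈ 8038 failures per 1e9 hours (nearest whole number)

λ = 8.038e-06 /h, FIT = 8038


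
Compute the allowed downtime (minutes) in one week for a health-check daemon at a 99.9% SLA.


Formula: allowed downtime = period * (100 - SLA) / 100
Period (week) = 10080 minutes
Unavailability fraction = (100 - 99.9) / 100
Allowed downtime = 10080 * (100 - 99.9) / 100
Allowed downtime = 10.08 minutes

10.08 minutes


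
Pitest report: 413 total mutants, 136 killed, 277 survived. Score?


Mutation score = killed / total * 100
Mutation score = 136 / 413 * 100
Mutation score = 32.93%

32.93%


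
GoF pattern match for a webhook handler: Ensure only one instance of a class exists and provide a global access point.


This matches the Singleton pattern

Singleton


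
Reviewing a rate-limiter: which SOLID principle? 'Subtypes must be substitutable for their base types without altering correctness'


This describes the Liskov Substitution Principle (LSP)

Liskov Substitution Principle (LSP)


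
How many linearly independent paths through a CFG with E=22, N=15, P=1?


Formula: V(G) = E - N + 2P
V(G) = 22 - 15 + 2*1
V(G) = 7 + 2
V(G) = 9

9


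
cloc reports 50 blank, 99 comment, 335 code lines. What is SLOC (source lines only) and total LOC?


Total LOC = blank + comment + code
Total LOC = 50 + 99 + 335 = 484
SLOC (source only) = code = 335

Total LOC: 484, SLOC: 335


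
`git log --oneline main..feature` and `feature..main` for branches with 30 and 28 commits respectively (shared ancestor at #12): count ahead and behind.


Common ancestor: commit #12
feature commits after divergence: 30 - 12 = 18
main commits after divergence: 28 - 12 = 16
feature is 18 commits ahead of main
main is 16 commits ahead of feature

feature ahead: 18, main ahead: 16


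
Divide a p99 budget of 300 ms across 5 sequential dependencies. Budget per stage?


Formula: per_stage = total_budget / stages
per_stage = 300 / 5
per_stage = 60.0 ms

60.0 ms


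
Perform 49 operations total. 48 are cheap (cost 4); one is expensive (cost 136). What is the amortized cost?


Formula: Amortized cost = Total cost / Operations
Total cost = (48 * 4) + (1 * 136)
Total cost = 192 + 136 = 328
Amortized = 328 / 49 = 6.6939

6.6939


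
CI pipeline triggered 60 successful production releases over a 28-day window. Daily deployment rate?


Formula: deployments per day = releases / days
= 60 / 28
= 2.143 deploys/day
(equivalently, 15.0 deploys/week)

2.143 deploys/day


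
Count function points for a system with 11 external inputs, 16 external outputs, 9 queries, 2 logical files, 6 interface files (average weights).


UFP = EI*4 + EO*5 + EQ*4 + ILF*10 + EIF*7
UFP = 11*4 + 16*5 + 9*4 + 2*10 + 6*7
UFP = 44 + 80 + 36 + 20 + 42
UFP = 222

222


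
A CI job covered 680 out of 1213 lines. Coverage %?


Coverage = covered / total * 100
Coverage = 680 / 1213 * 100
Coverage = 56.06%

56.06%


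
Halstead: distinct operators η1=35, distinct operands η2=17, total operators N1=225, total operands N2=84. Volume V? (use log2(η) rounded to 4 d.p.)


Formula: V = N * log2(η), where N = N1 + N2 and η = η1 + η2
η = 35 + 17 = 52
N = 225 + 84 = 309
log2(52) ≈ 5.7004
V = 309 * 5.7004 = 1761.42

1761.42


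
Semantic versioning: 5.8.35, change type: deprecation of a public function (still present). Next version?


Current: 5.8.35
Change category: 'deprecation of a public function (still present)' → minor bump
SemVer rule: minor bump → increment MINOR, reset PATCH to 0 (MAJOR unchanged)
New: 5.9.0

5.9.0


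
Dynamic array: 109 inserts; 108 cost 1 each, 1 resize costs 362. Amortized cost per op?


Formula: Amortized cost = Total cost / Operations
Total cost = (108 * 1) + (1 * 362)
Total cost = 108 + 362 = 470
Amortized = 470 / 109 = 4.3119

4.3119


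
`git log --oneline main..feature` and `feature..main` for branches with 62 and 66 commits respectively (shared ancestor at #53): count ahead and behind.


Common ancestor: commit #53
feature commits after divergence: 62 - 53 = 9
main commits after divergence: 66 - 53 = 13
feature is 9 commits ahead of main
main is 13 commits ahead of feature

feature ahead: 9, main ahead: 13


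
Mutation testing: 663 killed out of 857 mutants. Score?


Mutation score = killed / total * 100
Mutation score = 663 / 857 * 100
Mutation score = 77.36%

77.36%


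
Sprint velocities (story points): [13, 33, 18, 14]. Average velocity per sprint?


Formula: Avg velocity = Total points / Number of sprints
Points: [13, 33, 18, 14]
Sum = 13 + 33 + 18 + 14 = 78
Avg velocity = 78 / 4 = 19.5 points/sprint

19.5 points/sprint


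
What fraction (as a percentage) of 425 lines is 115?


Coverage = covered / total * 100
Coverage = 115 / 425 * 100
Coverage = 27.06%

27.06%


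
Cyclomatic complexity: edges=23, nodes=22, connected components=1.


Formula: V(G) = E - N + 2P
V(G) = 23 - 22 + 2*1
V(G) = 1 + 2
V(G) = 3

3


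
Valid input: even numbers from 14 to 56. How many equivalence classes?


Constraint: even integers in [14, 56]
Class 1: x < 14 — out-of-range invalid
Class 2: x in [14,56] but odd — wrong type invalid
Class 3: x in [14,56] and even — valid
Class 4: x > 56 — out-of-range invalid
Total equivalence classes: 4

4 equivalence classes


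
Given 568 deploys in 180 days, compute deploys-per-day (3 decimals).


Formula: deployments per day = releases / days
= 568 / 180
= 3.156 deploys/day
(equivalently, 22.09 deploys/week)

3.156 deploys/day


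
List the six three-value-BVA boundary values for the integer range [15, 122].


Range: [15, 122]
Boundaries: just below min, min, min+1, max-1, max, just above max
Values: [14, 15, 16, 121, 122, 123]

[14, 15, 16, 121, 122, 123]
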